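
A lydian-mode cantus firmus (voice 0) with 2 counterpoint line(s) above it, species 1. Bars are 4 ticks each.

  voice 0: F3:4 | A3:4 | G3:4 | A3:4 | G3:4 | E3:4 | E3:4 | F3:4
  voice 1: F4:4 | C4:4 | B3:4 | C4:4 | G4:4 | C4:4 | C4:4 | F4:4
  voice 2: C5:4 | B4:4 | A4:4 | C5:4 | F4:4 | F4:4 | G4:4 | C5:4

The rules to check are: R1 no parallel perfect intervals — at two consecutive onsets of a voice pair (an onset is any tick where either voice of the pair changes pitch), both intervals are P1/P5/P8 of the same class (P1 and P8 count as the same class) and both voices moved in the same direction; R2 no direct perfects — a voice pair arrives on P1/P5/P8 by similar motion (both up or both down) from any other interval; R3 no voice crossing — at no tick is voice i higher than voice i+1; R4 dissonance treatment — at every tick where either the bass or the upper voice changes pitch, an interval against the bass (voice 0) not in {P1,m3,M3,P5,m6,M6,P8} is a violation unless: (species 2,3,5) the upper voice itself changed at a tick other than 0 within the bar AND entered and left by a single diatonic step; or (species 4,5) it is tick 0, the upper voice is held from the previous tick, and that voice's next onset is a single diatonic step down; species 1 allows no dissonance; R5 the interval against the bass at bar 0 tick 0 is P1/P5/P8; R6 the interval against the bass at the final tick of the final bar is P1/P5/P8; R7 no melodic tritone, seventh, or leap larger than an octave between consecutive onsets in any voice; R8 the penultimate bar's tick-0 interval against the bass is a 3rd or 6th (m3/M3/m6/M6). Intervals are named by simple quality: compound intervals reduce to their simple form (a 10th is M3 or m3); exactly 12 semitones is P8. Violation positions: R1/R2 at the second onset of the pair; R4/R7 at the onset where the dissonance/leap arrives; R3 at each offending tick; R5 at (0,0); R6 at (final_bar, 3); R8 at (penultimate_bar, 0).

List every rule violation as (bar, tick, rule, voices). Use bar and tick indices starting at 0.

(1, 0, R4, (0, 2))
(2, 0, R4, (0, 2))
(3, 0, R2, (1, 2))
(4, 0, R3, (1, 2))
(4, 0, R4, (0, 2))
(4, 1, R3, (1, 2))
(4, 2, R3, (1, 2))
(4, 3, R3, (1, 2))
(5, 0, R4, (0, 2))
(7, 0, R1, (1, 2))
(7, 0, R2, (0, 1))
(7, 0, R2, (0, 2))

bar 0: v0=F3 v1=F4 v2=C5 downbeat P5
bar 1: v0=A3 v1=C4 v2=B4 downbeat M2
bar 2: v0=G3 v1=B3 v2=A4 downbeat M2
bar 3: v0=A3 v1=C4 v2=C5 downbeat m3
bar 4: v0=G3 v1=G4 v2=F4 downbeat m7
bar 5: v0=E3 v1=C4 v2=F4 downbeat m2
bar 6: v0=E3 v1=C4 v2=G4 downbeat m3
bar 7: v0=F3 v1=F4 v2=C5 downbeat P5
  -> R4 @ bar 1 tick 0 v(0, 2): A3/B4 M2 untreated
  -> R4 @ bar 2 tick 0 v(0, 2): G3/A4 M2 untreated
  -> R2 @ bar 3 tick 0 v(1, 2): B3/A4 m7 -> C4/C5 P8 similar
  -> R3 @ bar 4 tick 0 v(1, 2): G4 above F4
  -> R4 @ bar 4 tick 0 v(0, 2): G3/F4 m7 untreated
  -> R3 @ bar 4 tick 1 v(1, 2): G4 above F4
  -> R3 @ bar 4 tick 2 v(1, 2): G4 above F4
  -> R3 @ bar 4 tick 3 v(1, 2): G4 above F4
  -> R4 @ bar 5 tick 0 v(0, 2): E3/F4 m2 untreated
  -> R1 @ bar 7 tick 0 v(1, 2): C4/G4 P5 -> F4/C5 P5 similar
  -> R2 @ bar 7 tick 0 v(0, 1): E3/C4 m6 -> F3/F4 P8 similar
  -> R2 @ bar 7 tick 0 v(0, 2): E3/G4 m3 -> F3/C5 P5 similar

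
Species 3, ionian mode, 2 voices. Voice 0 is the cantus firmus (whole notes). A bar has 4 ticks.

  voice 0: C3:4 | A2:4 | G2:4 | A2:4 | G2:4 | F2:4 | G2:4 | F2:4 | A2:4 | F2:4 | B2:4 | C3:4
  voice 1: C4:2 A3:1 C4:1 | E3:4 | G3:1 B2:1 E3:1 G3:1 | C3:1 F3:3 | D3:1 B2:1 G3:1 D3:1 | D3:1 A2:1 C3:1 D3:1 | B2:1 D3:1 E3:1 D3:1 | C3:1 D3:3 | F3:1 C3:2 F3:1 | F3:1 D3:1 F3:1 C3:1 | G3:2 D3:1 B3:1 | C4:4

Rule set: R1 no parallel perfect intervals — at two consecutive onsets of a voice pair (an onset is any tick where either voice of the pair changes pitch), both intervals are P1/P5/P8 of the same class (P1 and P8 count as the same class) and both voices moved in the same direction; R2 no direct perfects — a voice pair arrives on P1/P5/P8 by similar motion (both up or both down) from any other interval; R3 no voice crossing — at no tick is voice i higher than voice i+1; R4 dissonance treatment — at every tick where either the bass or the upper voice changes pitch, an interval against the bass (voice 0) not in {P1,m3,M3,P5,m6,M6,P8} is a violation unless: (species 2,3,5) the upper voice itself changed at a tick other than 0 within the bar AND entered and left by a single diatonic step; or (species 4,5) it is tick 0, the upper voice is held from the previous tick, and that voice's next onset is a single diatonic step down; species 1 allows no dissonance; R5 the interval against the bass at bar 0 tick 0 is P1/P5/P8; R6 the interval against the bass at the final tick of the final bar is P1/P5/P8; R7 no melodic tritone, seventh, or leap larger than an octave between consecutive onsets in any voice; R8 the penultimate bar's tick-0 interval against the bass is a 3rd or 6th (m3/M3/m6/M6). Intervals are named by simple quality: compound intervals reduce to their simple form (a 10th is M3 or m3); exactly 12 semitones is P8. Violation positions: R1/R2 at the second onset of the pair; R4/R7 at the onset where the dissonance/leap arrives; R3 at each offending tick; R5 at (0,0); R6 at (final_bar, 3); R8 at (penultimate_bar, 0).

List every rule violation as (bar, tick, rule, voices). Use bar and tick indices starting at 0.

bar 0: v0=C3 v1=C4 downbeat P8
bar 1: v0=A2 v1=E3 downbeat P5
bar 2: v0=G2 v1=G3 downbeat P8
bar 3: v0=A2 v1=C3 downbeat m3
bar 4: v0=G2 v1=D3 downbeat P5
bar 5: v0=F2 v1=D3 downbeat M6
bar 6: v0=G2 v1=B2 downbeat M3
bar 7: v0=F2 v1=C3 downbeat P5
bar 8: v0=A2 v1=F3 downbeat m6
bar 9: v0=F2 v1=F3 downbeat P8
bar 10: v0=B2 v1=G3 downbeat m6
bar 11: v0=C3 v1=C4 downbeat P8
  -> R2 @ bar 1 tick 0 v(0, 1): C3/C4 P8 -> A2/E3 P5 similar
  -> R2 @ bar 4 tick 0 v(0, 1): A2/F3 m6 -> G2/D3 P5 similar
  -> R1 @ bar 7 tick 0 v(0, 1): G2/D3 P5 -> F2/C3 P5 similar
  -> R7 @ bar 10 tick 0 v(0,): F2->B2 leap 6st
  -> R1 @ bar 11 tick 0 v(0, 1): B2/B3 P8 -> C3/C4 P8 similar

(1, 0, R2, (0, 1))
(4, 0, R2, (0, 1))
(7, 0, R1, (0, 1))
(10, 0, R7, (0,))
(11, 0, R1, (0, 1))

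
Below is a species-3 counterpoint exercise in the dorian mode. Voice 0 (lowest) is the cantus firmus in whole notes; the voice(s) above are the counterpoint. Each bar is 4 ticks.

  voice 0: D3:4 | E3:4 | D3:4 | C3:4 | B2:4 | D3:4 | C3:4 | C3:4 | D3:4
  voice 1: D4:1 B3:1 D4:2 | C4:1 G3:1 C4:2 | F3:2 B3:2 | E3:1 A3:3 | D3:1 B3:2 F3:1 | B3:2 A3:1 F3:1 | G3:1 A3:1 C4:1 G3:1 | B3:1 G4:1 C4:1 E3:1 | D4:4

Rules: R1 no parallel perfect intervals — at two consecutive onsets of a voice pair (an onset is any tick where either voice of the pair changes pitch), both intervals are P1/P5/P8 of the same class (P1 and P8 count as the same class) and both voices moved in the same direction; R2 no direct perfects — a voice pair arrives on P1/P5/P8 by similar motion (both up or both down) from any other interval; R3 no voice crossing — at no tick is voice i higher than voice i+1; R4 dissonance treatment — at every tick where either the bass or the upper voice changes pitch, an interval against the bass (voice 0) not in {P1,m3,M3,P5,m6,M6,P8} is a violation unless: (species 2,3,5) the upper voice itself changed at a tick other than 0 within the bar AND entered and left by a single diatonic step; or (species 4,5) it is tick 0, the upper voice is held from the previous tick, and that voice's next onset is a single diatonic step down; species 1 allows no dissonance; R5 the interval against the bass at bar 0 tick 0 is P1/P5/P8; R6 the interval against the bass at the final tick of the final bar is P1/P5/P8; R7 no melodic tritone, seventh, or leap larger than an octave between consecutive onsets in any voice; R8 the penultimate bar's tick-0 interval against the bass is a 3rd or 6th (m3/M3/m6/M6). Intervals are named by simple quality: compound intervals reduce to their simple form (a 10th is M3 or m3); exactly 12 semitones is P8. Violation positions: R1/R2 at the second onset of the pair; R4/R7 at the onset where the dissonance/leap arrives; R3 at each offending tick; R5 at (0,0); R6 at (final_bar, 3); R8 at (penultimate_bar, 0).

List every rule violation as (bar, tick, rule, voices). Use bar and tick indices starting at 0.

bar 0: v0=D3 v1=D4 downbeat P8
bar 1: v0=E3 v1=C4 downbeat m6
bar 2: v0=D3 v1=F3 downbeat m3
bar 3: v0=C3 v1=E3 downbeat M3
bar 4: v0=B2 v1=D3 downbeat m3
bar 5: v0=D3 v1=B3 downbeat M6
bar 6: v0=C3 v1=G3 downbeat P5
bar 7: v0=C3 v1=B3 downbeat M7
bar 8: v0=D3 v1=D4 downbeat P8
  -> R7 @ bar 2 tick 2 v(1,): F3->B3 leap 6st
  -> R4 @ bar 4 tick 3 v(0, 1): B2/F3 TT untreated
  -> R7 @ bar 4 tick 3 v(1,): B3->F3 leap 6st
  -> R7 @ bar 5 tick 0 v(1,): F3->B3 leap 6st
  -> R4 @ bar 7 tick 0 v(0, 1): C3/B3 M7 untreated
  -> R8 @ bar 7 tick 0 v(0, 1): penult M7 not 3rd/6th
  -> R2 @ bar 8 tick 0 v(0, 1): C3/E3 M3 -> D3/D4 P8 similar
  -> R7 @ bar 8 tick 0 v(1,): E3->D4 leap 10st

(2, 2, R7, (1,))
(4, 3, R4, (0, 1))
(4, 3, R7, (1,))
(5, 0, R7, (1,))
(7, 0, R4, (0, 1))
(7, 0, R8, (0, 1))
(8, 0, R2, (0, 1))
(8, 0, R7, (1,))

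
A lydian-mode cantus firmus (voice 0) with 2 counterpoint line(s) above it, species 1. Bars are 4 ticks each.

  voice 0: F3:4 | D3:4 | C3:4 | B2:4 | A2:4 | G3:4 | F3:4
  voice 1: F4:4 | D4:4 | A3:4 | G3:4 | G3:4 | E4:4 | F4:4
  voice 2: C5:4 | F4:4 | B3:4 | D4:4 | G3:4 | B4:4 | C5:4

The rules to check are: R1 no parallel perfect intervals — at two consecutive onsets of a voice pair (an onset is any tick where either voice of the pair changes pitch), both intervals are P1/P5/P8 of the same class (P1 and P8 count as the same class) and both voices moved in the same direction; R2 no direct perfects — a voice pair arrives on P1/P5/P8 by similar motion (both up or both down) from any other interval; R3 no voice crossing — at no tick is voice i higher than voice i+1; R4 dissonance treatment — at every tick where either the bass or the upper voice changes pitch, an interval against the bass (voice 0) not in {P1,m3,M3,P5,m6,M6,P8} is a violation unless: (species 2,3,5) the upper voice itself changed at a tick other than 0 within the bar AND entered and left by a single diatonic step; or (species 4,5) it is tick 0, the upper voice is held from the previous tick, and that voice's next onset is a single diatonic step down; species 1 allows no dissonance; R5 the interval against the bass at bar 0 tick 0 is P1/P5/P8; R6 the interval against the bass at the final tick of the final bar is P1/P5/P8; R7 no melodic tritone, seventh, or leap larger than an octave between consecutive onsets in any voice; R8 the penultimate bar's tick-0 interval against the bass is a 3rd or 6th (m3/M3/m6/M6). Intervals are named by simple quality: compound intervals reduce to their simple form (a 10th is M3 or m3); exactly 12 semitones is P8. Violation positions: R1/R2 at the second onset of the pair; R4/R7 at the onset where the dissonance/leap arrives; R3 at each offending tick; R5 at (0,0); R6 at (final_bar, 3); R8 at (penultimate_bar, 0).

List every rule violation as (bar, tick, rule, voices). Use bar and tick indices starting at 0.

bar 0: v0=F3 v1=F4 v2=C5 downbeat P5
bar 1: v0=D3 v1=D4 v2=F4 downbeat m3
bar 2: v0=C3 v1=A3 v2=B3 downbeat M7
bar 3: v0=B2 v1=G3 v2=D4 downbeat m3
bar 4: v0=A2 v1=G3 v2=G3 downbeat m7
bar 5: v0=G3 v1=E4 v2=B4 downbeat M3
bar 6: v0=F3 v1=F4 v2=C5 downbeat P5
  -> R1 @ bar 1 tick 0 v(0, 1): F3/F4 P8 -> D3/D4 P8 similar
  -> R4 @ bar 2 tick 0 v(0, 2): C3/B3 M7 untreated
  -> R7 @ bar 2 tick 0 v(2,): F4->B3 leap 6st
  -> R4 @ bar 4 tick 0 v(0, 1): A2/G3 m7 untreated
  -> R4 @ bar 4 tick 0 v(0, 2): A2/G3 m7 untreated
  -> R2 @ bar 5 tick 0 v(1, 2): G3/G3 P1 -> E4/B4 P5 similar
  -> R7 @ bar 5 tick 0 v(0,): A2->G3 leap 10st
  -> R7 @ bar 5 tick 0 v(2,): G3->B4 leap 16st
  -> R1 @ bar 6 tick 0 v(1, 2): E4/B4 P5 -> F4/C5 P5 similar

(1, 0, R1, (0, 1))
(2, 0, R4, (0, 2))
(2, 0, R7, (2,))
(4, 0, R4, (0, 1))
(4, 0, R4, (0, 2))
(5, 0, R2, (1, 2))
(5, 0, R7, (0,))
(5, 0, R7, (2,))
(6, 0, R1, (1, 2))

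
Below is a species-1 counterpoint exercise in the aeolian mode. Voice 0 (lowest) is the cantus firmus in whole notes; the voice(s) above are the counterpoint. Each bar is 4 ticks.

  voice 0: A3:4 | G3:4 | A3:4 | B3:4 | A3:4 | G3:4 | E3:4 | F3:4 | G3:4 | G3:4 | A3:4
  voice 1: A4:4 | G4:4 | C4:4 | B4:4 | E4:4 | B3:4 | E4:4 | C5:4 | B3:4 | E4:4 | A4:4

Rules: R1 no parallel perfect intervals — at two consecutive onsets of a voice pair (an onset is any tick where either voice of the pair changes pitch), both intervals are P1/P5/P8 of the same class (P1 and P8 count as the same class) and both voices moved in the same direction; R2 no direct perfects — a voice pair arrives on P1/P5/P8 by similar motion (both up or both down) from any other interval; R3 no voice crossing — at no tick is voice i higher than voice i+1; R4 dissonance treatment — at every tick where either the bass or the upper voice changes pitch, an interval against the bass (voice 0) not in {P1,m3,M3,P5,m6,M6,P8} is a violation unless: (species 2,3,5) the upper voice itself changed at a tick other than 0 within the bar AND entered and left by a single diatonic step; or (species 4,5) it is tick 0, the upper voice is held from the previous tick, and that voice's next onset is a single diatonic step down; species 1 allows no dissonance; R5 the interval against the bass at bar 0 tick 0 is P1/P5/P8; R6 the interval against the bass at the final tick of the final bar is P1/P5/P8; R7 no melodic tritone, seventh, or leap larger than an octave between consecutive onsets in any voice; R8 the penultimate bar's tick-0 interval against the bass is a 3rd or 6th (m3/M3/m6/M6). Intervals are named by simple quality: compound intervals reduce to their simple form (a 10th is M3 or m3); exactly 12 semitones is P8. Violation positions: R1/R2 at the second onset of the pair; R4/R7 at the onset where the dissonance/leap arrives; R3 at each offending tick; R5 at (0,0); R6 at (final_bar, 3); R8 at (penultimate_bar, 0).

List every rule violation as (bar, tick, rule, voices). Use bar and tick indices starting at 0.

(1, 0, R1, (0, 1))
(3, 0, R2, (0, 1))
(3, 0, R7, (1,))
(4, 0, R2, (0, 1))
(7, 0, R2, (0, 1))
(8, 0, R7, (1,))
(10, 0, R2, (0, 1))

bar 0: v0=A3 v1=A4 downbeat P8
bar 1: v0=G3 v1=G4 downbeat P8
bar 2: v0=A3 v1=C4 downbeat m3
bar 3: v0=B3 v1=B4 downbeat P8
bar 4: v0=A3 v1=E4 downbeat P5
bar 5: v0=G3 v1=B3 downbeat M3
bar 6: v0=E3 v1=E4 downbeat P8
bar 7: v0=F3 v1=C5 downbeat P5
bar 8: v0=G3 v1=B3 downbeat M3
bar 9: v0=G3 v1=E4 downbeat M6
bar 10: v0=A3 v1=A4 downbeat P8
  -> R1 @ bar 1 tick 0 v(0, 1): A3/A4 P8 -> G3/G4 P8 similar
  -> R2 @ bar 3 tick 0 v(0, 1): A3/C4 m3 -> B3/B4 P8 similar
  -> R7 @ bar 3 tick 0 v(1,): C4->B4 leap 11st
  -> R2 @ bar 4 tick 0 v(0, 1): B3/B4 P8 -> A3/E4 P5 similar
  -> R2 @ bar 7 tick 0 v(0, 1): E3/E4 P8 -> F3/C5 P5 similar
  -> R7 @ bar 8 tick 0 v(1,): C5->B3 leap 13st
  -> R2 @ bar 10 tick 0 v(0, 1): G3/E4 M6 -> A3/A4 P8 similar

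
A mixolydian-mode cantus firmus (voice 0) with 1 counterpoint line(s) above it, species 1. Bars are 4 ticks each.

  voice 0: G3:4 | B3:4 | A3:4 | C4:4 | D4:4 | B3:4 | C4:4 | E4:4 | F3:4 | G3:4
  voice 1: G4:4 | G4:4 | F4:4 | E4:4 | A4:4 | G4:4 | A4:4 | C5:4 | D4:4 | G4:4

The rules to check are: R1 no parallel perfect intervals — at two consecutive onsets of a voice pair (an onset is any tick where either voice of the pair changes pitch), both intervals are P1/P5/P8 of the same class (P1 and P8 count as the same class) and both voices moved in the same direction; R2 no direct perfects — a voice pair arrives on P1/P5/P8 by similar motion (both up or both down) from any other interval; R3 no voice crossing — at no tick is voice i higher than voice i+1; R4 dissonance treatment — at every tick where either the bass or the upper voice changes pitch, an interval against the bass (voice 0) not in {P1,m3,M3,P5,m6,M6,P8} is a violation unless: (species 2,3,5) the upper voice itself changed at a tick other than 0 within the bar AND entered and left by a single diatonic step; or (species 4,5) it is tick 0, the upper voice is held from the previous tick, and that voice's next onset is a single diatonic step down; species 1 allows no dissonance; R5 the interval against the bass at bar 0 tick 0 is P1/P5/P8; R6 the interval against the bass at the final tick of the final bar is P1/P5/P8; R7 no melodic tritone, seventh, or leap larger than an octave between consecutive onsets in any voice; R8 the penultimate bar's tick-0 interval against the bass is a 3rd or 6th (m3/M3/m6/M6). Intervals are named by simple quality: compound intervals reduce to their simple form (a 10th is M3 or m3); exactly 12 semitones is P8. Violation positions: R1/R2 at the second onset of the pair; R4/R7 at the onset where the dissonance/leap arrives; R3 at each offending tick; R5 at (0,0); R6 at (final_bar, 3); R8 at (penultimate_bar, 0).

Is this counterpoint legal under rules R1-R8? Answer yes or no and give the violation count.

No (4 violations)

bar 0: v0=G3 v1=G4 (P8)
bar 1: v0=B3 v1=G4 (m6)
bar 2: v0=A3 v1=F4 (m6)
bar 3: v0=C4 v1=E4 (M3)
bar 4: v0=D4 v1=A4 (P5)
bar 5: v0=B3 v1=G4 (m6)
bar 6: v0=C4 v1=A4 (M6)
bar 7: v0=E4 v1=C5 (m6)
bar 8: v0=F3 v1=D4 (M6)
bar 9: v0=G3 v1=G4 (P8)
  R2 @ bar4.0: C4/E4 M3 -> D4/A4 P5 similar
  R7 @ bar8.0: E4->F3 leap 11st
  R7 @ bar8.0: C5->D4 leap 10st
  R2 @ bar9.0: F3/D4 M6 -> G3/G4 P8 similar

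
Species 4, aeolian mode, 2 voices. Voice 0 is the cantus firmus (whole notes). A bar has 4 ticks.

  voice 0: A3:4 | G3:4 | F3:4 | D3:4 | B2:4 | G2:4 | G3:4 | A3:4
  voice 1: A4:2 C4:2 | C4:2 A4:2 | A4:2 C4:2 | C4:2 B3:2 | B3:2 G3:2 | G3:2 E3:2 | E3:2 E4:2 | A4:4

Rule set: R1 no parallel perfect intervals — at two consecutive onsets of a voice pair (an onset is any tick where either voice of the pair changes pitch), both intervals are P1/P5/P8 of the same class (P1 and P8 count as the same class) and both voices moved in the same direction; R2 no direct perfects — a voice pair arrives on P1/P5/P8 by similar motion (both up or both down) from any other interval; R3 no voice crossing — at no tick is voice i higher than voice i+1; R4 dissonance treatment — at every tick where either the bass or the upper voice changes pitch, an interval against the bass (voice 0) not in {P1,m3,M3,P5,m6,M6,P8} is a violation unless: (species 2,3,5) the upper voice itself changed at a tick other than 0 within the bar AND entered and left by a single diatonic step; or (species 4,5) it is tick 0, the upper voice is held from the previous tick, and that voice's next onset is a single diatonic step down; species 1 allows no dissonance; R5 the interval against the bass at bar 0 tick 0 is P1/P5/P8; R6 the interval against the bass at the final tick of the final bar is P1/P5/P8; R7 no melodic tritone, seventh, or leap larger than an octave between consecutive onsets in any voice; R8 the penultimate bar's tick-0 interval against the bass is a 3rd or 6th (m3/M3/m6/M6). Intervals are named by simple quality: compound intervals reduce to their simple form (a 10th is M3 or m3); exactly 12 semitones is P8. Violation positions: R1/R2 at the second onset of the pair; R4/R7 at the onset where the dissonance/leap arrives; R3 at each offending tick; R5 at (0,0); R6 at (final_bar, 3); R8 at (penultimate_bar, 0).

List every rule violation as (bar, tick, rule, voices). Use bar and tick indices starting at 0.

bar 0: v0=A3 v1=A4 downbeat P8
bar 1: v0=G3 v1=C4 downbeat P4
bar 2: v0=F3 v1=A4 downbeat M3
bar 3: v0=D3 v1=C4 downbeat m7
bar 4: v0=B2 v1=B3 downbeat P8
bar 5: v0=G2 v1=G3 downbeat P8
bar 6: v0=G3 v1=E3 downbeat m3
bar 7: v0=A3 v1=A4 downbeat P8
  -> R4 @ bar 1 tick 0 v(0, 1): G3/C4 P4 untreated
  -> R4 @ bar 1 tick 2 v(0, 1): G3/A4 M2 untreated
  -> R3 @ bar 6 tick 0 v(0, 1): G3 above E3
  -> R3 @ bar 6 tick 1 v(0, 1): G3 above E3
  -> R2 @ bar 7 tick 0 v(0, 1): G3/E4 M6 -> A3/A4 P8 similar

(1, 0, R4, (0, 1))
(1, 2, R4, (0, 1))
(6, 0, R3, (0, 1))
(6, 1, R3, (0, 1))
(7, 0, R2, (0, 1))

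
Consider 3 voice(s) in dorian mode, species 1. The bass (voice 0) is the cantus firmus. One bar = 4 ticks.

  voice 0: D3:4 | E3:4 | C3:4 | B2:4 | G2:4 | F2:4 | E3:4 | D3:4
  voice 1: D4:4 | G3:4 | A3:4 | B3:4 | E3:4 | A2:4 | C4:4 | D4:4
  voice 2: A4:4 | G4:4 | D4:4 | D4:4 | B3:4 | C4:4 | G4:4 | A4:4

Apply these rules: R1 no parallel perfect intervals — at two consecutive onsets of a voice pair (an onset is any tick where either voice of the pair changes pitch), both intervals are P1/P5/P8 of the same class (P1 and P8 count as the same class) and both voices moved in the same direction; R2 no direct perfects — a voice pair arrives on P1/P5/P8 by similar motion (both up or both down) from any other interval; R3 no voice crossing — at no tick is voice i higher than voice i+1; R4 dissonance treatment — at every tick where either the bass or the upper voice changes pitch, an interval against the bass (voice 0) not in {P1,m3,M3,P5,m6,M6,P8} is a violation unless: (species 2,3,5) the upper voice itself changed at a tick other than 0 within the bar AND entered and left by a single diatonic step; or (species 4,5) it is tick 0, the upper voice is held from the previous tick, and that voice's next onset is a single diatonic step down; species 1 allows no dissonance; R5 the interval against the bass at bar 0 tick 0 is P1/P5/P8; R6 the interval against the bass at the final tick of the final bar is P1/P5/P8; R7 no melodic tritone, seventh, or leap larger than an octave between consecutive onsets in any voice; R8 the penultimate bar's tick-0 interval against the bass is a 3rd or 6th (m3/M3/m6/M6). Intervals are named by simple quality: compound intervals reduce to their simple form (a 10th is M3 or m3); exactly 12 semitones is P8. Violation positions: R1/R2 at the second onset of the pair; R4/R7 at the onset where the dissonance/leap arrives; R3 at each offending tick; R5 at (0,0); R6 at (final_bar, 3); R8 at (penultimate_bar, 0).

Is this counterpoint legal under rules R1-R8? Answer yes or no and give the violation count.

bar 0: v0=D3 v1=D4 v2=A4 (P5)
bar 1: v0=E3 v1=G3 v2=G4 (m3)
bar 2: v0=C3 v1=A3 v2=D4 (M2)
bar 3: v0=B2 v1=B3 v2=D4 (m3)
bar 4: v0=G2 v1=E3 v2=B3 (M3)
bar 5: v0=F2 v1=A2 v2=C4 (P5)
bar 6: v0=E3 v1=C4 v2=G4 (m3)
bar 7: v0=D3 v1=D4 v2=A4 (P5)
  R2 @ bar1.0: D4/A4 P5 -> G3/G4 P8 similar
  R4 @ bar2.0: C3/D4 M2 untreated
  R2 @ bar4.0: B3/D4 m3 -> E3/B3 P5 similar
  R2 @ bar6.0: A2/C4 m3 -> C4/G4 P5 similar
  R7 @ bar6.0: F2->E3 leap 11st
  R7 @ bar6.0: A2->C4 leap 15st
  R1 @ bar7.0: C4/G4 P5 -> D4/A4 P5 similar

No (7 violations)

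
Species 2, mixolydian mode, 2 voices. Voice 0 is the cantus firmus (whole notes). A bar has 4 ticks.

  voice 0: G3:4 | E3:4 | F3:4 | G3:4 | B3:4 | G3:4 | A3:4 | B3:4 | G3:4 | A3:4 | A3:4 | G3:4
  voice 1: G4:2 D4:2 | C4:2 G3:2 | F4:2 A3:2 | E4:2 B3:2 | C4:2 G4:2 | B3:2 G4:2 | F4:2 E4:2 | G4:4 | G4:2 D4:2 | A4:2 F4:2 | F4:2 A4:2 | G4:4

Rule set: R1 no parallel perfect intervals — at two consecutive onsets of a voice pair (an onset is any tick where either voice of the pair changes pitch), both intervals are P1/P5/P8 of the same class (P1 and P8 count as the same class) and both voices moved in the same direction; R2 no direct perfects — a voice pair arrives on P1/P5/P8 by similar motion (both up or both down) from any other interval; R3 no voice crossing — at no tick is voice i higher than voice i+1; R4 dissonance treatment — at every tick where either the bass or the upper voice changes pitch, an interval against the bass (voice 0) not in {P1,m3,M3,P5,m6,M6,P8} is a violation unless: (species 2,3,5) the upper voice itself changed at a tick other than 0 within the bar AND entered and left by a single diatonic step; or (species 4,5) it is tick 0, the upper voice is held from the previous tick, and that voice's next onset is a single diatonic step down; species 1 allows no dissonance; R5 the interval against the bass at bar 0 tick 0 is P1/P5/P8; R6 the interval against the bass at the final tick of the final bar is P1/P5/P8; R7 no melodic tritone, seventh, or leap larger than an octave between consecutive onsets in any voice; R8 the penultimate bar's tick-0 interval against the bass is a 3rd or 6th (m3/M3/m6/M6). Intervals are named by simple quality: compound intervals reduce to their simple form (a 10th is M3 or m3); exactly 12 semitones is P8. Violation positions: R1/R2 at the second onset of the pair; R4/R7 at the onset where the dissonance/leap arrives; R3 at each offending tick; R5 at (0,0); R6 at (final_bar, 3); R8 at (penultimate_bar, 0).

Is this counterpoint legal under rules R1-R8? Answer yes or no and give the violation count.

bar 0: v0=G3 v1=G4 (P8)
bar 1: v0=E3 v1=C4 (m6)
bar 2: v0=F3 v1=F4 (P8)
bar 3: v0=G3 v1=E4 (M6)
bar 4: v0=B3 v1=C4 (m2)
bar 5: v0=G3 v1=B3 (M3)
bar 6: v0=A3 v1=F4 (m6)
bar 7: v0=B3 v1=G4 (m6)
bar 8: v0=G3 v1=G4 (P8)
bar 9: v0=A3 v1=A4 (P8)
bar 10: v0=A3 v1=F4 (m6)
bar 11: v0=G3 v1=G4 (P8)
  R2 @ bar2.0: E3/G3 m3 -> F3/F4 P8 similar
  R7 @ bar2.0: G3->F4 leap 10st
  R4 @ bar4.0: B3/C4 m2 untreated
  R2 @ bar9.0: G3/D4 P5 -> A3/A4 P8 similar
  R1 @ bar11.0: A3/A4 P8 -> G3/G4 P8 similar

No (5 violations)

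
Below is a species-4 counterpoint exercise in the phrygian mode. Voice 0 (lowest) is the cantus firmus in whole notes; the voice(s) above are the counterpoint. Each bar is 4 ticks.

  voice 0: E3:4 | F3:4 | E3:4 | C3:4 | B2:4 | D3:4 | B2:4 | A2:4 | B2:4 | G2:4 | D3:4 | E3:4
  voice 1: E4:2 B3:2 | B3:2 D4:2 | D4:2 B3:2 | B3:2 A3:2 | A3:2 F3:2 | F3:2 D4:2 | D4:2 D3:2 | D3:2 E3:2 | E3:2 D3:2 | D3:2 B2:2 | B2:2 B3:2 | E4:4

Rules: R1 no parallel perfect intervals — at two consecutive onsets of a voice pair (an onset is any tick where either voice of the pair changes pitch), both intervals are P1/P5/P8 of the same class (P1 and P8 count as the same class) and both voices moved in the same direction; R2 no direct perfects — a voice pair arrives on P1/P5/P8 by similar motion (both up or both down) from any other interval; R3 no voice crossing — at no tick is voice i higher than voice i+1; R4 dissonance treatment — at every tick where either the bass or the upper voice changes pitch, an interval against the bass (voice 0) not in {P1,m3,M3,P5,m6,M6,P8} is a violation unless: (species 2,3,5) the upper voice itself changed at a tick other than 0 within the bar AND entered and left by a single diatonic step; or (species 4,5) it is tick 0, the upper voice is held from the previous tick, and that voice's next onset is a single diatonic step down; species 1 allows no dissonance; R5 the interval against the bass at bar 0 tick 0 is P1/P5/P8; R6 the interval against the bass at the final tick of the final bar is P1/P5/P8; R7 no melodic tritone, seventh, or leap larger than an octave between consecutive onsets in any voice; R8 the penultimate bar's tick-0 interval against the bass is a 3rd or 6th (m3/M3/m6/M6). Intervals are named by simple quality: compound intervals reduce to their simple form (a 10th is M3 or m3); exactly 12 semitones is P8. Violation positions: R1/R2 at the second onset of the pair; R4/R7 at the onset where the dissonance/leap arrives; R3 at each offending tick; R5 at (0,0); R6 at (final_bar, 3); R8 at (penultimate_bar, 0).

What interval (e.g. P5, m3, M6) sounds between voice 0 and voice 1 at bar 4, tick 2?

TT

voice 0=B2 voice 1=F3 -> TT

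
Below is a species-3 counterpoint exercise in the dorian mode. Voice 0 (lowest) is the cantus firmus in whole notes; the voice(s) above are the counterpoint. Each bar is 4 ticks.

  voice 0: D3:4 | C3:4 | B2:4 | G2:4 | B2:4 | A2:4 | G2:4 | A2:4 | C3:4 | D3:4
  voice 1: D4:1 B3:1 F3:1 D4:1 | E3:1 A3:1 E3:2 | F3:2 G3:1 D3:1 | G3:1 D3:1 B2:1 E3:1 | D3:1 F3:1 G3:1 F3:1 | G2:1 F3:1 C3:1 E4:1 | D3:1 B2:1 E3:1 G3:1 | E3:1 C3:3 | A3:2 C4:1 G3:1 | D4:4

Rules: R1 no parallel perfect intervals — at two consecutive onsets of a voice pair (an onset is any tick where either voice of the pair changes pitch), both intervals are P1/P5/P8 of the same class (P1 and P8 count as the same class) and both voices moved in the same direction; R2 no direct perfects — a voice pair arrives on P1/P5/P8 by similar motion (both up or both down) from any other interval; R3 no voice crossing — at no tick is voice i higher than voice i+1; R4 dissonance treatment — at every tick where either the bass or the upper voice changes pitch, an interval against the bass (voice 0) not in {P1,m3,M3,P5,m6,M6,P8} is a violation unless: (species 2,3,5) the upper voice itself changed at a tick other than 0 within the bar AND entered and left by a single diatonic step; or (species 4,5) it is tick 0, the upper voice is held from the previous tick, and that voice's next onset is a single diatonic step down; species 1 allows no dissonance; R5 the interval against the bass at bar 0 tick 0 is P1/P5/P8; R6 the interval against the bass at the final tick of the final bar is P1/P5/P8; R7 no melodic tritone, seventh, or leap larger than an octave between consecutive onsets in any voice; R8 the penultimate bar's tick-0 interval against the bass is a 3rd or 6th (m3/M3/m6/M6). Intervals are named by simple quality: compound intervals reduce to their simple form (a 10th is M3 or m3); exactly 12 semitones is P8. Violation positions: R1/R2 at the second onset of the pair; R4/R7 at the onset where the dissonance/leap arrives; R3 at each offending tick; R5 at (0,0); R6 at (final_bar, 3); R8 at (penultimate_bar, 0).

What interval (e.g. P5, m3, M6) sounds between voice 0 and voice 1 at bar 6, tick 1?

M3

voice 0=G2 voice 1=B2 -> M3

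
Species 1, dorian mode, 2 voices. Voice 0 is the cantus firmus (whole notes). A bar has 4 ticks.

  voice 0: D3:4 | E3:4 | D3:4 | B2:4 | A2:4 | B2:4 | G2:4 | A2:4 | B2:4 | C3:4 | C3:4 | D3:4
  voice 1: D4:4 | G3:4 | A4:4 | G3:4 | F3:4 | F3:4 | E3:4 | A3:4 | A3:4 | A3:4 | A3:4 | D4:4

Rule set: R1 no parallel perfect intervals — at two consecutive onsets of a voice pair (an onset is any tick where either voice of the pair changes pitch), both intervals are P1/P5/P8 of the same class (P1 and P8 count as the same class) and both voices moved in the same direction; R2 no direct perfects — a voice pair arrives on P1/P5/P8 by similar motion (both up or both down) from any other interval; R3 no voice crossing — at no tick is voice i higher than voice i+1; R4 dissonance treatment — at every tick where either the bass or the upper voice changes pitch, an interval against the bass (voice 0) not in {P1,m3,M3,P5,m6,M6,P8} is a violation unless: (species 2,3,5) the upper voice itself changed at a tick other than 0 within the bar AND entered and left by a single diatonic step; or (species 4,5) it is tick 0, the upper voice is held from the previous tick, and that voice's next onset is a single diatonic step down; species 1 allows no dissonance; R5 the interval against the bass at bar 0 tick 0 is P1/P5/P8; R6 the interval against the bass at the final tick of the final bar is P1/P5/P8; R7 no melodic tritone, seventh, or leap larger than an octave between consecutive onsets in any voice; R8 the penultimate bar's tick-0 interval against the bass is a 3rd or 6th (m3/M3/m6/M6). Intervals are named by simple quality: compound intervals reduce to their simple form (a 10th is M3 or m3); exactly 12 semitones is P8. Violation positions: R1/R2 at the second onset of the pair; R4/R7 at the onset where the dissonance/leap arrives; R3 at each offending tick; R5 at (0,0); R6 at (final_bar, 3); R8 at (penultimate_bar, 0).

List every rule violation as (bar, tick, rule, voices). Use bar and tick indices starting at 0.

(2, 0, R7, (1,))
(3, 0, R7, (1,))
(5, 0, R4, (0, 1))
(7, 0, R2, (0, 1))
(8, 0, R4, (0, 1))
(11, 0, R2, (0, 1))

bar 0: v0=D3 v1=D4 downbeat P8
bar 1: v0=E3 v1=G3 downbeat m3
bar 2: v0=D3 v1=A4 downbeat P5
bar 3: v0=B2 v1=G3 downbeat m6
bar 4: v0=A2 v1=F3 downbeat m6
bar 5: v0=B2 v1=F3 downbeat TT
bar 6: v0=G2 v1=E3 downbeat M6
bar 7: v0=A2 v1=A3 downbeat P8
bar 8: v0=B2 v1=A3 downbeat m7
bar 9: v0=C3 v1=A3 downbeat M6
bar 10: v0=C3 v1=A3 downbeat M6
bar 11: v0=D3 v1=D4 downbeat P8
  -> R7 @ bar 2 tick 0 v(1,): G3->A4 leap 14st
  -> R7 @ bar 3 tick 0 v(1,): A4->G3 leap 14st
  -> R4 @ bar 5 tick 0 v(0, 1): B2/F3 TT untreated
  -> R2 @ bar 7 tick 0 v(0, 1): G2/E3 M6 -> A2/A3 P8 similar
  -> R4 @ bar 8 tick 0 v(0, 1): B2/A3 m7 untreated
  -> R2 @ bar 11 tick 0 v(0, 1): C3/A3 M6 -> D3/D4 P8 similar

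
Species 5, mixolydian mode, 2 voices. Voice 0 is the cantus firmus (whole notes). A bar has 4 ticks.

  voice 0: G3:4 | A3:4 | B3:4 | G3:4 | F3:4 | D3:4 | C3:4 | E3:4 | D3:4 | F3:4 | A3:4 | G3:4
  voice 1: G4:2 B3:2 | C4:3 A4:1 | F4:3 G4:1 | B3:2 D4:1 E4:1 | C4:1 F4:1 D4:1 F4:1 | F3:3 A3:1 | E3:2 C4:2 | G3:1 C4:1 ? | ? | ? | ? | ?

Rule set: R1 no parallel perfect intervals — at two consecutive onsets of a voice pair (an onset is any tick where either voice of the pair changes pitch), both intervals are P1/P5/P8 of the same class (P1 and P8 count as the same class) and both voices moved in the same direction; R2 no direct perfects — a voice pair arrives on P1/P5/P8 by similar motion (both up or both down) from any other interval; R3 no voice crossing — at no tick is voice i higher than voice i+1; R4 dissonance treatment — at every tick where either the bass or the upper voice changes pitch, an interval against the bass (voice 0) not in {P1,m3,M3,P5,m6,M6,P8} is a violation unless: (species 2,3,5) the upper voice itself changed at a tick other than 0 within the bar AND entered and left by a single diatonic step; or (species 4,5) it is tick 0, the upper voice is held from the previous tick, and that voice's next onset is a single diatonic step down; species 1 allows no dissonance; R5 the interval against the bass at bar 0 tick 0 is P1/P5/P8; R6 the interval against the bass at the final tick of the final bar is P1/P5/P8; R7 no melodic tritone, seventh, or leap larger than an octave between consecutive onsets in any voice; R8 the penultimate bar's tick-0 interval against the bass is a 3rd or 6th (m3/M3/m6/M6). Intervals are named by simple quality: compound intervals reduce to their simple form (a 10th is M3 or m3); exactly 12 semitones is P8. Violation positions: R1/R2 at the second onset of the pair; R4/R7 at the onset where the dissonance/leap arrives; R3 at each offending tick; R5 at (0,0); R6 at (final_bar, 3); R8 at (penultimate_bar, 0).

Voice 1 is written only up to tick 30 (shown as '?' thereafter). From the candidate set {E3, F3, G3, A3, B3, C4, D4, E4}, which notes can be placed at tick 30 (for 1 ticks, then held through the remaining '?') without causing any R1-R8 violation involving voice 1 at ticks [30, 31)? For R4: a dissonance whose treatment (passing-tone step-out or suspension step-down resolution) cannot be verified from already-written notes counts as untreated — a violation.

{B3, C4, E3, E4, G3}

E3: legal
F3: violates R4
G3: legal
A3: violates R4
B3: legal
C4: legal
D4: violates R4
E4: legal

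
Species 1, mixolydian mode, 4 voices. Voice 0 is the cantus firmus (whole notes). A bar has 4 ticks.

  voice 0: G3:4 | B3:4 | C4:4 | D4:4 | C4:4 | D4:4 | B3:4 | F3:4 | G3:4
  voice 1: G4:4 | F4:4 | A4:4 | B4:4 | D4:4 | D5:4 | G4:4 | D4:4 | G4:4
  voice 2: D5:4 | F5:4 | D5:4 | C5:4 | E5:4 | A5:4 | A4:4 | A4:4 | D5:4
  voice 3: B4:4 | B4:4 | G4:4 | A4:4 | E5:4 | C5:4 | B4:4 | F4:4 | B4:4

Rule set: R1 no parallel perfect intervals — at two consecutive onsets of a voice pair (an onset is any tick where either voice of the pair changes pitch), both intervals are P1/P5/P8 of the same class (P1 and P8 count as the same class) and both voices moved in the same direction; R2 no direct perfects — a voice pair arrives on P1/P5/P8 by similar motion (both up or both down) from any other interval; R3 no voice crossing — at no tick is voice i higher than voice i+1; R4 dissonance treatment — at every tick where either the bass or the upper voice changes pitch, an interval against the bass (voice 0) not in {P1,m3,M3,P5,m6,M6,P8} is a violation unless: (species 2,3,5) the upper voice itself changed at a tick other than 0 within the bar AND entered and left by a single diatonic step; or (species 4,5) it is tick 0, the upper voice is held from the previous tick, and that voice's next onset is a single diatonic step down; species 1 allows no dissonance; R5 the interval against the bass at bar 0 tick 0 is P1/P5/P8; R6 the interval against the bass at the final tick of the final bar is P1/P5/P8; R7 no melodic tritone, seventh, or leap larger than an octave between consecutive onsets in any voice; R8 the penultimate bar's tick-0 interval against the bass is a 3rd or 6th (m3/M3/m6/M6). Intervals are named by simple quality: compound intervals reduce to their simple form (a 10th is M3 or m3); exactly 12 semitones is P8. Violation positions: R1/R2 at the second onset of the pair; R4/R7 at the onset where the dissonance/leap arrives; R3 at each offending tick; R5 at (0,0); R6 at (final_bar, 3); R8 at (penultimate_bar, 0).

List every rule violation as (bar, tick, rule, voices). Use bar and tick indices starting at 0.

(0, 0, R3, (2, 3))
(0, 0, R5, (0, 3))
(0, 1, R3, (2, 3))
(0, 2, R3, (2, 3))
(0, 3, R3, (2, 3))
(1, 0, R3, (2, 3))
(1, 0, R4, (0, 1))
(1, 0, R4, (0, 2))
(1, 1, R3, (2, 3))
(1, 2, R3, (2, 3))
(1, 3, R3, (2, 3))
(2, 0, R2, (2, 3))
(2, 0, R3, (2, 3))
(2, 0, R4, (0, 2))
(2, 1, R3, (2, 3))
(2, 2, R3, (2, 3))
(2, 3, R3, (2, 3))
(3, 0, R1, (0, 3))
(3, 0, R3, (2, 3))
(3, 0, R4, (0, 2))
(3, 1, R3, (2, 3))
(3, 2, R3, (2, 3))
(3, 3, R3, (2, 3))
(4, 0, R2, (2, 3))
(4, 0, R4, (0, 1))
(5, 0, R2, (0, 1))
(5, 0, R2, (0, 2))
(5, 0, R2, (1, 2))
(5, 0, R3, (2, 3))
(5, 0, R4, (0, 3))
(5, 1, R3, (2, 3))
(5, 2, R3, (2, 3))
(5, 3, R3, (2, 3))
(6, 0, R2, (0, 3))
(6, 0, R4, (0, 2))
(7, 0, R1, (0, 3))
(7, 0, R3, (2, 3))
(7, 0, R7, (0,))
(7, 0, R7, (3,))
(7, 0, R8, (0, 3))
(7, 1, R3, (2, 3))
(7, 2, R3, (2, 3))
(7, 3, R3, (2, 3))
(8, 0, R1, (1, 2))
(8, 0, R2, (0, 1))
(8, 0, R2, (0, 2))
(8, 0, R3, (2, 3))
(8, 0, R7, (3,))
(8, 1, R3, (2, 3))
(8, 2, R3, (2, 3))
(8, 3, R3, (2, 3))
(8, 3, R6, (0, 3))

bar 0: v0=G3 v1=G4 v2=D5 v3=B4 downbeat M3
bar 1: v0=B3 v1=F4 v2=F5 v3=B4 downbeat P8
bar 2: v0=C4 v1=A4 v2=D5 v3=G4 downbeat P5
bar 3: v0=D4 v1=B4 v2=C5 v3=A4 downbeat P5
bar 4: v0=C4 v1=D4 v2=E5 v3=E5 downbeat M3
bar 5: v0=D4 v1=D5 v2=A5 v3=C5 downbeat m7
bar 6: v0=B3 v1=G4 v2=A4 v3=B4 downbeat P8
bar 7: v0=F3 v1=D4 v2=A4 v3=F4 downbeat P8
bar 8: v0=G3 v1=G4 v2=D5 v3=B4 downbeat M3
  -> R3 @ bar 0 tick 0 v(2, 3): D5 above B4
  -> R5 @ bar 0 tick 0 v(0, 3): opens on M3
  -> R3 @ bar 0 tick 1 v(2, 3): D5 above B4
  -> R3 @ bar 0 tick 2 v(2, 3): D5 above B4
  -> R3 @ bar 0 tick 3 v(2, 3): D5 above B4
  -> R3 @ bar 1 tick 0 v(2, 3): F5 above B4
  -> R4 @ bar 1 tick 0 v(0, 1): B3/F4 TT untreated
  -> R4 @ bar 1 tick 0 v(0, 2): B3/F5 TT untreated
  -> R3 @ bar 1 tick 1 v(2, 3): F5 above B4
  -> R3 @ bar 1 tick 2 v(2, 3): F5 above B4
  -> R3 @ bar 1 tick 3 v(2, 3): F5 above B4
  -> R2 @ bar 2 tick 0 v(2, 3): F5/B4 TT -> D5/G4 P5 similar
  -> R3 @ bar 2 tick 0 v(2, 3): D5 above G4
  -> R4 @ bar 2 tick 0 v(0, 2): C4/D5 M2 untreated
  -> R3 @ bar 2 tick 1 v(2, 3): D5 above G4
  -> R3 @ bar 2 tick 2 v(2, 3): D5 above G4
  -> R3 @ bar 2 tick 3 v(2, 3): D5 above G4
  -> R1 @ bar 3 tick 0 v(0, 3): C4/G4 P5 -> D4/A4 P5 similar
  -> R3 @ bar 3 tick 0 v(2, 3): C5 above A4
  -> R4 @ bar 3 tick 0 v(0, 2): D4/C5 m7 untreated
  -> R3 @ bar 3 tick 1 v(2, 3): C5 above A4
  -> R3 @ bar 3 tick 2 v(2, 3): C5 above A4
  -> R3 @ bar 3 tick 3 v(2, 3): C5 above A4
  -> R2 @ bar 4 tick 0 v(2, 3): C5/A4 m3 -> E5/E5 P1 similar
  -> R4 @ bar 4 tick 0 v(0, 1): C4/D4 M2 untreated
  -> R2 @ bar 5 tick 0 v(0, 1): C4/D4 M2 -> D4/D5 P8 similar
  -> R2 @ bar 5 tick 0 v(0, 2): C4/E5 M3 -> D4/A5 P5 similar
  -> R2 @ bar 5 tick 0 v(1, 2): D4/E5 M2 -> D5/A5 P5 similar
  -> R3 @ bar 5 tick 0 v(2, 3): A5 above C5
  -> R4 @ bar 5 tick 0 v(0, 3): D4/C5 m7 untreated
  -> R3 @ bar 5 tick 1 v(2, 3): A5 above C5
  -> R3 @ bar 5 tick 2 v(2, 3): A5 above C5
  -> R3 @ bar 5 tick 3 v(2, 3): A5 above C5
  -> R2 @ bar 6 tick 0 v(0, 3): D4/C5 m7 -> B3/B4 P8 similar
  -> R4 @ bar 6 tick 0 v(0, 2): B3/A4 m7 untreated
  -> R1 @ bar 7 tick 0 v(0, 3): B3/B4 P8 -> F3/F4 P8 similar
  -> R3 @ bar 7 tick 0 v(2, 3): A4 above F4
  -> R7 @ bar 7 tick 0 v(0,): B3->F3 leap 6st
  -> R7 @ bar 7 tick 0 v(3,): B4->F4 leap 6st
  -> R8 @ bar 7 tick 0 v(0, 3): penult P8 not 3rd/6th
  -> R3 @ bar 7 tick 1 v(2, 3): A4 above F4
  -> R3 @ bar 7 tick 2 v(2, 3): A4 above F4
  -> R3 @ bar 7 tick 3 v(2, 3): A4 above F4
  -> R1 @ bar 8 tick 0 v(1, 2): D4/A4 P5 -> G4/D5 P5 similar
  -> R2 @ bar 8 tick 0 v(0, 1): F3/D4 M6 -> G3/G4 P8 similar
  -> R2 @ bar 8 tick 0 v(0, 2): F3/A4 M3 -> G3/D5 P5 similar
  -> R3 @ bar 8 tick 0 v(2, 3): D5 above B4
  -> R7 @ bar 8 tick 0 v(3,): F4->B4 leap 6st
  -> R3 @ bar 8 tick 1 v(2, 3): D5 above B4
  -> R3 @ bar 8 tick 2 v(2, 3): D5 above B4
  -> R3 @ bar 8 tick 3 v(2, 3): D5 above B4
  -> R6 @ bar 8 tick 3 v(0, 3): closes on M3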